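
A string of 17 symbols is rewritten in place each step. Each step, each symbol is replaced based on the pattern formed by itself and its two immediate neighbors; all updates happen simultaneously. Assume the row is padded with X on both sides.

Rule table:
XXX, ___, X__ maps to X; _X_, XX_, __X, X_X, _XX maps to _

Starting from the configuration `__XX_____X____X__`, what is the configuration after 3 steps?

step 1: X___XXXX__XXX__X_
step 2: _XX__XX_X__X_X___
step 3: ___X_____X____XX_

___X_____X____XX_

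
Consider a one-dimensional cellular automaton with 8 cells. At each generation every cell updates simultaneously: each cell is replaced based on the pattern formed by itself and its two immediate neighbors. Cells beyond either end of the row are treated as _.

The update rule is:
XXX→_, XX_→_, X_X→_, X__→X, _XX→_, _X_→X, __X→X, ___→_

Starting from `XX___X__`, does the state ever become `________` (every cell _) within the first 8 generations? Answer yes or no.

no

__X_XXX_
_XX____X
X__X__XX
XXXXXX__
______X_
_____XXX
____X___
___XXX__
generation 8 is ___XXX__, still not uniform _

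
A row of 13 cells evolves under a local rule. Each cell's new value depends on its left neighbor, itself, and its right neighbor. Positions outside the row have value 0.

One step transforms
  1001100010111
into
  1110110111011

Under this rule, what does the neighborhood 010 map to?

1

At position 0 the neighborhood is 010; the next row has 1 there.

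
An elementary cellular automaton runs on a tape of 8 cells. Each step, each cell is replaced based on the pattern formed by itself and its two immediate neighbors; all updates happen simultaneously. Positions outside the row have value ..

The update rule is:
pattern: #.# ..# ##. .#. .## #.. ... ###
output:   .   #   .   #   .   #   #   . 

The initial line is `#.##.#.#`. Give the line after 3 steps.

#....#.#
######.#
.......#

.......#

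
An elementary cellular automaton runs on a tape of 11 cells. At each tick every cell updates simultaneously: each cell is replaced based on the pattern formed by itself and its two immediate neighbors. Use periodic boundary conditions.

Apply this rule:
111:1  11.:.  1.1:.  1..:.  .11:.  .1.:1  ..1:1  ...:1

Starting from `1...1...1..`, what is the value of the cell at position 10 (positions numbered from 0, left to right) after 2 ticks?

.

1.111.111.1
...1...1...
position 10 holds .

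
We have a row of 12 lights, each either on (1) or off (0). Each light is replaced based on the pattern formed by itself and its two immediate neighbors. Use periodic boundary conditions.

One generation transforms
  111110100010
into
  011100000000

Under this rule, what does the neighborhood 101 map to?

0

At position 5 the neighborhood is 101; the next row has 0 there.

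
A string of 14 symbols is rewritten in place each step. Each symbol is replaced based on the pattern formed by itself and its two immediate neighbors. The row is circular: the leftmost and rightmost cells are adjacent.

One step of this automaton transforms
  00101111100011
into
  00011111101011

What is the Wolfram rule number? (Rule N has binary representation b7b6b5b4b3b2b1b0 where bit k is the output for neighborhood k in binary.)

233

position 5: 111 → 1  (bit 7 = 1)
position 8: 110 → 1  (bit 6 = 1)
position 3: 101 → 1  (bit 5 = 1)
position 0: 100 → 0  (bit 4 = 0)
position 4: 011 → 1  (bit 3 = 1)
position 2: 010 → 0  (bit 2 = 0)
position 1: 001 → 0  (bit 1 = 0)
position 10: 000 → 1  (bit 0 = 1)
bits b7..b0 = 11101001 = 233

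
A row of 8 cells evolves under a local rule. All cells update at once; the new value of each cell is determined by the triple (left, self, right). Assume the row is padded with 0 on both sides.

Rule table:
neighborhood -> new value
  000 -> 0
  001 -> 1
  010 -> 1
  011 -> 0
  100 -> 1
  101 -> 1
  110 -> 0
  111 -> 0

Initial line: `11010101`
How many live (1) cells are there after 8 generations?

2

00111111
01000000
11100000
00010000
00111000
01000100
11101110
00010001
count of 1: 2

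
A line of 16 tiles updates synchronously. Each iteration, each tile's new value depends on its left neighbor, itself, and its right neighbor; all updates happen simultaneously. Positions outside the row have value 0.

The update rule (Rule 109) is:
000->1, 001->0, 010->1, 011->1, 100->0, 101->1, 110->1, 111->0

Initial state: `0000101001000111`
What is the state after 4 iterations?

iteration 1: 1110111001010101
iteration 2: 1011101001111111
iteration 3: 1110111001000001
iteration 4: 1011101001011101

1011101001011101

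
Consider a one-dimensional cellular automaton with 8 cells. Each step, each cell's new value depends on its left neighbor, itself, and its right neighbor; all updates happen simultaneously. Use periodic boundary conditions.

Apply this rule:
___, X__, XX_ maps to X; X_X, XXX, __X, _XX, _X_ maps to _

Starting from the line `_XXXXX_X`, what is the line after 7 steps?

X______X

_____X__
XXXX__XX
___XX___
XX__XXXX
_XX_____
__XXXXXX
X______X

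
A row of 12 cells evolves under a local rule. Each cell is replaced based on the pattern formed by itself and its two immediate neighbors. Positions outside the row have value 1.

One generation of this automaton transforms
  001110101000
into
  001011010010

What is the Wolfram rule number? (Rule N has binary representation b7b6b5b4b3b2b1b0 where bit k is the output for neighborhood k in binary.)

position 3: 111 → 0  (bit 7 = 0)
position 4: 110 → 1  (bit 6 = 1)
position 5: 101 → 1  (bit 5 = 1)
position 0: 100 → 0  (bit 4 = 0)
position 2: 011 → 1  (bit 3 = 1)
position 6: 010 → 0  (bit 2 = 0)
position 1: 001 → 0  (bit 1 = 0)
position 10: 000 → 1  (bit 0 = 1)
bits b7..b0 = 01101001 = 105

105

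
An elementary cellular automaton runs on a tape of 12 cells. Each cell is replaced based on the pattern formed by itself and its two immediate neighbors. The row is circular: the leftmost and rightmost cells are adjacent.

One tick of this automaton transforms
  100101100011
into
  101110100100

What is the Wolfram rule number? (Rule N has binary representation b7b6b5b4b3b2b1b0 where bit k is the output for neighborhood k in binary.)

position 11: 111 → 0  (bit 7 = 0)
position 0: 110 → 1  (bit 6 = 1)
position 4: 101 → 1  (bit 5 = 1)
position 1: 100 → 0  (bit 4 = 0)
position 5: 011 → 0  (bit 3 = 0)
position 3: 010 → 1  (bit 2 = 1)
position 2: 001 → 1  (bit 1 = 1)
position 8: 000 → 0  (bit 0 = 0)
bits b7..b0 = 01100110 = 102

102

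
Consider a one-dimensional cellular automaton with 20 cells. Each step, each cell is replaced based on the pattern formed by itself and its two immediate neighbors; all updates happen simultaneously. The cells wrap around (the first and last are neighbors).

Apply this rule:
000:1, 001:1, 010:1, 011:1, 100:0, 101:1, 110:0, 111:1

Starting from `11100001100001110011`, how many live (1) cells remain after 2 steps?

14

step 1: 11001111001111100111
step 2: 10011110011111001111
count of 1: 14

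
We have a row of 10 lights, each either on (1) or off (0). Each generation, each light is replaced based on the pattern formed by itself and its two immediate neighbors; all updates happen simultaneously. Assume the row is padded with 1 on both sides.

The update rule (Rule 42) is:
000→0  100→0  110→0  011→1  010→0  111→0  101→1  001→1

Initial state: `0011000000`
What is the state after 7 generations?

0110000001
1100000011
0000000110
0000001101
0000011011
0000110110
0001101101

0001101101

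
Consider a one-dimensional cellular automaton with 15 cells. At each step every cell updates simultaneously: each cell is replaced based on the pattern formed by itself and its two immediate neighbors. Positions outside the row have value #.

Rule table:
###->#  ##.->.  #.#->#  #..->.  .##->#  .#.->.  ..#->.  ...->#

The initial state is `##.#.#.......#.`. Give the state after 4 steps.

#.#.#..#####..#
.#.#...####...#
#.#..#.###..#.#
.#....###....##

.#....###....##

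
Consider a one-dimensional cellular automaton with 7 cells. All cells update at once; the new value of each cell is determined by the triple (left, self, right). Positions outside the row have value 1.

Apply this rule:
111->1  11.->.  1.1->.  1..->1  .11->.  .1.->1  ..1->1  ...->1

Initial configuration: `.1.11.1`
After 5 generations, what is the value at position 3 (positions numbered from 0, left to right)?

.

generation 1: .1.....
generation 2: .111111
generation 3: ..11111
generation 4: 11.1111
generation 5: 1...111
position 3 holds .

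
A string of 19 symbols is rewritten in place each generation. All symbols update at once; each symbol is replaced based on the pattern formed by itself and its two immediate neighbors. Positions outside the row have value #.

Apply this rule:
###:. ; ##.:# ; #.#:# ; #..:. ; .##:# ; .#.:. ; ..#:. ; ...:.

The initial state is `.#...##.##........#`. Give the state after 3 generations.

#.................#

#....#####........#
#....#...#........#
#.................#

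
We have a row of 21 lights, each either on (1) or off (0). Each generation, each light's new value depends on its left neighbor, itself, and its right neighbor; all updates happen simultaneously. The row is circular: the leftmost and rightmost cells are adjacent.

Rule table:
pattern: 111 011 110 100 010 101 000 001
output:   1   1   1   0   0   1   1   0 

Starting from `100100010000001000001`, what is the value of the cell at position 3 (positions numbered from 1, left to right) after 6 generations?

1

100001000111100011101
101100010111101011111
111101001111110111111
111110001111111111111
111110101111111111111
111111011111111111111
position 3 holds 1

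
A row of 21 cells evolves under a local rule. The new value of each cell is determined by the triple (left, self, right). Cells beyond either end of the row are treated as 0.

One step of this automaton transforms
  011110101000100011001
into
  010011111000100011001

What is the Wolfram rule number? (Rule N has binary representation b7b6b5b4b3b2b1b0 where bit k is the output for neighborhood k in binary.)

position 2: 111 → 0  (bit 7 = 0)
position 4: 110 → 1  (bit 6 = 1)
position 5: 101 → 1  (bit 5 = 1)
position 9: 100 → 0  (bit 4 = 0)
position 1: 011 → 1  (bit 3 = 1)
position 6: 010 → 1  (bit 2 = 1)
position 0: 001 → 0  (bit 1 = 0)
position 10: 000 → 0  (bit 0 = 0)
bits b7..b0 = 01101100 = 108

108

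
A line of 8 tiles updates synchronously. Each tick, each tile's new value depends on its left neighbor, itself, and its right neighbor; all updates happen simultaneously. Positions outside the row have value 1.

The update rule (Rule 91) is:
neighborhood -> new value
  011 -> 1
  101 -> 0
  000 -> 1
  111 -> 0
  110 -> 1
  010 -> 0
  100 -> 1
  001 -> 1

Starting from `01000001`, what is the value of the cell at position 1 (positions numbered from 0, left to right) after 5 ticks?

00111111
11100000
00111111  (repeats tick 1; period 2)
tick 5: 00111111
position 1 holds 0

0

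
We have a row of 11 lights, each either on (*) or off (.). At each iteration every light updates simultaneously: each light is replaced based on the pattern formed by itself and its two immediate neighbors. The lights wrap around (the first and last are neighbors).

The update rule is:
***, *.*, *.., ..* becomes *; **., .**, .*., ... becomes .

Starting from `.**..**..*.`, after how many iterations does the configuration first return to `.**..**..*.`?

2

iteration 1: *..**..**.*
iteration 2: .**..**..*.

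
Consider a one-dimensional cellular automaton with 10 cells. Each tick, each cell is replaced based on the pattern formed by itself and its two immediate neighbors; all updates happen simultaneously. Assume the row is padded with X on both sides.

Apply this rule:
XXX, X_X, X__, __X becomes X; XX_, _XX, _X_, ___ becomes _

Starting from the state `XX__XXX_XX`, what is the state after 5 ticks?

tick 1: X_XX_X_X_X
tick 2: _X__X_X_X_
tick 3: X_XX_X_X_X  (repeats tick 1; period 2)
tick 5: X_XX_X_X_X

X_XX_X_X_X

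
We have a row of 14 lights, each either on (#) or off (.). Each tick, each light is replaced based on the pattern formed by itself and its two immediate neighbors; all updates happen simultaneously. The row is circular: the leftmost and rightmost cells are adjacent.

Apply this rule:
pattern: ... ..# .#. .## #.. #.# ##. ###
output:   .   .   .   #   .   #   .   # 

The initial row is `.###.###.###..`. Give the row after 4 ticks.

tick 1: .##.###.###...
tick 2: .#.###.###....
tick 3: ..###.###.....
tick 4: ..##.###......

..##.###......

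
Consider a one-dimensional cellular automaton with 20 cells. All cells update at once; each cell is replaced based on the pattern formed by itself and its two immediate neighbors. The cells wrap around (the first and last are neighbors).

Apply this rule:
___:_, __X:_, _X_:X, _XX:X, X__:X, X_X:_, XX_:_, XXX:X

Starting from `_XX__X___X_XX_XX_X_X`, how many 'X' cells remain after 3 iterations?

9

_X_X_XX__X_X__X__X_X
_X_X_X_X_X_XX_XX_X_X
_X_X_X_X_X_X__X__X_X
count of X: 9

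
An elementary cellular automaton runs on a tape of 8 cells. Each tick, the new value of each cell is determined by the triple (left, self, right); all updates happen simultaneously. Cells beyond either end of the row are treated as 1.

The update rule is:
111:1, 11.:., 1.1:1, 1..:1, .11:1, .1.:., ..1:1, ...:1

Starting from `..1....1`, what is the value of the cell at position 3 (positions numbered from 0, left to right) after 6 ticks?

1

tick 1: 11.11111
tick 2: 1.111111
tick 3: .1111111
tick 4: 11111111
tick 5: 11111111  (fixed point — unchanged through tick 6)
position 3 holds 1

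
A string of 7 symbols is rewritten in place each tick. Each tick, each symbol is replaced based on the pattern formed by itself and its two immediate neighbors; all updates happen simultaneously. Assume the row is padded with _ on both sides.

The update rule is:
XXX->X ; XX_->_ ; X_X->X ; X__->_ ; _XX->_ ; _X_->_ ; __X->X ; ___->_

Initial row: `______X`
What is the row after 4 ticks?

_____X_
____X__
___X___
__X____

__X____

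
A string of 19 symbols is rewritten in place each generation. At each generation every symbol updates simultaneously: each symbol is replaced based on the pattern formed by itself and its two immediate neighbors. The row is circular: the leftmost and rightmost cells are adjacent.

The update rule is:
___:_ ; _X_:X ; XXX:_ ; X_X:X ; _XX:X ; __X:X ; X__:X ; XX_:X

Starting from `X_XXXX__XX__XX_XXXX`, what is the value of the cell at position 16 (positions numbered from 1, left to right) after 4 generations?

_

XXX__XXXXXXXXXXX___
X_XXXX_________XX_X
XXX__XX_______XXXXX
__XXXXXX_____XX____
position 16 holds _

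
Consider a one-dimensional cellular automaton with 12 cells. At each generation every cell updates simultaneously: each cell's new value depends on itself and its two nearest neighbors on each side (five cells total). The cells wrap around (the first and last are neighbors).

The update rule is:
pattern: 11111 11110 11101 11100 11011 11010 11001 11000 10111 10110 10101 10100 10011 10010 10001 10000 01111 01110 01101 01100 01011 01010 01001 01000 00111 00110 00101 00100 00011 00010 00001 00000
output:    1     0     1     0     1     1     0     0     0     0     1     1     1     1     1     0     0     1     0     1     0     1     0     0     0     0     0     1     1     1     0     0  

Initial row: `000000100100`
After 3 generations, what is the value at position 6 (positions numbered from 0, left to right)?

1

000001101100
000010010100
000110101100
position 6 holds 1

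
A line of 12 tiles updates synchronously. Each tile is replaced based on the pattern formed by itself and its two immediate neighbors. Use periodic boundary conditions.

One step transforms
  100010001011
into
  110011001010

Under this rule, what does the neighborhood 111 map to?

At position 11 the neighborhood is 111; the next row has 0 there.

0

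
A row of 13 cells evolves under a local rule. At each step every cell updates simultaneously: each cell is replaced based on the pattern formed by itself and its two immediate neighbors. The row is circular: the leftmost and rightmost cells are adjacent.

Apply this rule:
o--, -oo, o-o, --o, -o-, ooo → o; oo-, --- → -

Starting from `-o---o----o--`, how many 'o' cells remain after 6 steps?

step 1: ooo-ooo--ooo-
step 2: oo-ooo-oooo-o
step 3: o-ooo-oooo-oo
step 4: -ooo-oooo-ooo
step 5: ooo-oooo-ooo-
step 6: oo-oooo-ooo-o
count of o: 10

10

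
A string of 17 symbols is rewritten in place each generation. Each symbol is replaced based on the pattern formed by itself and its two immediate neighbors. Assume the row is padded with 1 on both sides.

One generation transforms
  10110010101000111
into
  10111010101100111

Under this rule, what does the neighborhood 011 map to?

At position 2 the neighborhood is 011; the next row has 1 there.

1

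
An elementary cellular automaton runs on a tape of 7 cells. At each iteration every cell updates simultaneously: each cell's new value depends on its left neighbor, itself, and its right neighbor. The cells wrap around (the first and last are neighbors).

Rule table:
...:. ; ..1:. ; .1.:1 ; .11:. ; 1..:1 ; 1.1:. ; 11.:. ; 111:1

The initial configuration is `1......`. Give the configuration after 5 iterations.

....11.

iteration 1: 11.....
iteration 2: ..1....
iteration 3: ..11...
iteration 4: ....1..
iteration 5: ....11.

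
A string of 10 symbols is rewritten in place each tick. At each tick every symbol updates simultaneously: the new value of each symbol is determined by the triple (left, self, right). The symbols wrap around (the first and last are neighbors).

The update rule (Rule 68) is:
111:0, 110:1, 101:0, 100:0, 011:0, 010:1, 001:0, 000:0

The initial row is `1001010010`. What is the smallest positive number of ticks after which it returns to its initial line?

1

1001010010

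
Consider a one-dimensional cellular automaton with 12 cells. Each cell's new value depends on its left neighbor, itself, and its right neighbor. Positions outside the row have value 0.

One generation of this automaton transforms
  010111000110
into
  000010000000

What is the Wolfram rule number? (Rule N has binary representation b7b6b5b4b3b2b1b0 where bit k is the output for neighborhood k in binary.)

position 4: 111 → 1  (bit 7 = 1)
position 5: 110 → 0  (bit 6 = 0)
position 2: 101 → 0  (bit 5 = 0)
position 6: 100 → 0  (bit 4 = 0)
position 3: 011 → 0  (bit 3 = 0)
position 1: 010 → 0  (bit 2 = 0)
position 0: 001 → 0  (bit 1 = 0)
position 7: 000 → 0  (bit 0 = 0)
bits b7..b0 = 10000000 = 128

128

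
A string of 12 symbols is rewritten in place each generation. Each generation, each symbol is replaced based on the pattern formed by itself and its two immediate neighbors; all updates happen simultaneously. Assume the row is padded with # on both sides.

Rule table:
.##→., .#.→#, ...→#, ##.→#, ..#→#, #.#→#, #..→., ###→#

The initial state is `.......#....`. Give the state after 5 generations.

####.#######

.#######.###
#.#######.##
##.#######.#
###.#######.
####.#######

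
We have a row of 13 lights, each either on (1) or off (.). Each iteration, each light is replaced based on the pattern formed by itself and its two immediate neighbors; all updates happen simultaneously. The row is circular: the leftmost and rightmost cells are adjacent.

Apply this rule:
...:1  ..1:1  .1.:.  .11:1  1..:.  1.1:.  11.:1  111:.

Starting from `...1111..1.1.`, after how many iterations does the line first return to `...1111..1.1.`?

13

iteration 1: 1111..1.1....
iteration 2: 1..1.1....111
iteration 3: 1.1....1111..
iteration 4: ....1111..1.1
iteration 5: .1111..1.1...
iteration 6: 11..1.1....11
iteration 7: .1.1....1111.
iteration 8: 1....1111..1.
iteration 9: ..1111..1.1..
iteration 10: 111..1.1....1
iteration 11: ..1.1....1111
iteration 12: .1....1111..1
iteration 13: ...1111..1.1.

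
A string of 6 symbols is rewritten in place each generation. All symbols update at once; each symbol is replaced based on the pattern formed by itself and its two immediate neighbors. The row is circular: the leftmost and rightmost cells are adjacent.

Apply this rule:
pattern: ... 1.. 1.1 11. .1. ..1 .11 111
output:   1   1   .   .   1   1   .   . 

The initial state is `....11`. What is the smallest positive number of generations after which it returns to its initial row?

2

generation 1: 1111..
generation 2: ....11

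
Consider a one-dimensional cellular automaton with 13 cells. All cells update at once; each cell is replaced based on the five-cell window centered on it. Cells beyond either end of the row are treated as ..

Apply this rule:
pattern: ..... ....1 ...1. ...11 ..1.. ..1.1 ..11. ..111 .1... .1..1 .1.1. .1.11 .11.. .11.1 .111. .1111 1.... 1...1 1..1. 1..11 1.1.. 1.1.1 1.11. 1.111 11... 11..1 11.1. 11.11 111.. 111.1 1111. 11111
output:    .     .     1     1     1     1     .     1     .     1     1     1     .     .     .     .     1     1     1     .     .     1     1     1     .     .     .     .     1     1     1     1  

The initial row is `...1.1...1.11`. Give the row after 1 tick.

..111..11111.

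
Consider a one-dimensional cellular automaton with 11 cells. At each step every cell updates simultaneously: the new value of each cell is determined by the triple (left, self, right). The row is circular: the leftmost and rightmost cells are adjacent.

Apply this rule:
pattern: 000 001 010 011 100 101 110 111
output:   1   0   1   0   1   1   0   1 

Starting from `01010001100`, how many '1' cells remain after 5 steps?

7

step 1: 01111100011
step 2: 10111011000
step 3: 11010100110
step 4: 00111110001
step 5: 10011101101
count of 1: 7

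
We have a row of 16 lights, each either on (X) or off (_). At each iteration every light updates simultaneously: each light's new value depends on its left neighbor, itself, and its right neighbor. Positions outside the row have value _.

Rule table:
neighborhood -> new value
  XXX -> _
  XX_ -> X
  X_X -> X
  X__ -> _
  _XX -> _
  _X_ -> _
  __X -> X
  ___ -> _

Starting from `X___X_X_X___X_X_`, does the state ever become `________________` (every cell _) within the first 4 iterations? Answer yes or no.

iteration 1: ___X_X_X___X_X__
iteration 2: __X_X_X___X_X___
iteration 3: _X_X_X___X_X____
iteration 4: X_X_X___X_X_____
iteration 4 is X_X_X___X_X_____, still not uniform _

no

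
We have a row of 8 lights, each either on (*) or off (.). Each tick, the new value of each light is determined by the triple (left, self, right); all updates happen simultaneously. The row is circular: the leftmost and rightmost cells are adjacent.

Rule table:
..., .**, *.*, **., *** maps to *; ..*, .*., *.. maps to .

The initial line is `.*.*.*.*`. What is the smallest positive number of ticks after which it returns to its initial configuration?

2

*.*.*.*.
.*.*.*.*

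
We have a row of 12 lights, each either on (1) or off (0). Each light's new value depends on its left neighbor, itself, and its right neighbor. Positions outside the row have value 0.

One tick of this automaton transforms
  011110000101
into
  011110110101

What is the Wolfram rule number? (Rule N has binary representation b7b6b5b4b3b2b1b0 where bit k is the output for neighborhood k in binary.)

205

position 2: 111 → 1  (bit 7 = 1)
position 4: 110 → 1  (bit 6 = 1)
position 10: 101 → 0  (bit 5 = 0)
position 5: 100 → 0  (bit 4 = 0)
position 1: 011 → 1  (bit 3 = 1)
position 9: 010 → 1  (bit 2 = 1)
position 0: 001 → 0  (bit 1 = 0)
position 6: 000 → 1  (bit 0 = 1)
bits b7..b0 = 11001101 = 205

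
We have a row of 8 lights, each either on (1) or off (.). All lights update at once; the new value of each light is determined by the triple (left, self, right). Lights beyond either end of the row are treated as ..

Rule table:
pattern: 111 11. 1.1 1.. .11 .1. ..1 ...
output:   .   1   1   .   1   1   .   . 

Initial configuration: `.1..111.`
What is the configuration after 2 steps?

.1..111.

step 1: .1..1.1.
step 2: .1..111.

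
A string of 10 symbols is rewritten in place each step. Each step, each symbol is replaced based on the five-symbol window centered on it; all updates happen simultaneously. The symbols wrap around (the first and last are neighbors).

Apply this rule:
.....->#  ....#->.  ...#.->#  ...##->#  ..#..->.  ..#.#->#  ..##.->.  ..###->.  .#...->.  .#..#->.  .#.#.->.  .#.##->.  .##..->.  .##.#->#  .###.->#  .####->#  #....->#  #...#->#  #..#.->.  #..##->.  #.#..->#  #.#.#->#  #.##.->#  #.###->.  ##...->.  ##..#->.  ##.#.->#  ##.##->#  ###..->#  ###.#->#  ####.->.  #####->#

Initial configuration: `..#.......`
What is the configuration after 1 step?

.#..######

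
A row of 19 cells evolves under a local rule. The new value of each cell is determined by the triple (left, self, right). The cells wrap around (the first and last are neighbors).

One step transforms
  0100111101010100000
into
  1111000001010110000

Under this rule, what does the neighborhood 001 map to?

1

At position 0 the neighborhood is 001; the next row has 1 there.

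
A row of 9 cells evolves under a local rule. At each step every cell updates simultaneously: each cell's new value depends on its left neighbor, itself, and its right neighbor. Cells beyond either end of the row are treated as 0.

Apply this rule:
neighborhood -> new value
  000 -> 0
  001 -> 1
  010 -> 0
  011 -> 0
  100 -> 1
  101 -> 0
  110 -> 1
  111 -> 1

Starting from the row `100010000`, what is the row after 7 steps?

010101000
100000100
010001010
101010001
000001010
000010001
000101010

000101010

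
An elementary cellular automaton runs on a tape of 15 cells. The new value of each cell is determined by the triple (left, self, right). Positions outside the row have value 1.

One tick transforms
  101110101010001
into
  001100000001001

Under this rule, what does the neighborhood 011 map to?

1

At position 2 the neighborhood is 011; the next row has 1 there.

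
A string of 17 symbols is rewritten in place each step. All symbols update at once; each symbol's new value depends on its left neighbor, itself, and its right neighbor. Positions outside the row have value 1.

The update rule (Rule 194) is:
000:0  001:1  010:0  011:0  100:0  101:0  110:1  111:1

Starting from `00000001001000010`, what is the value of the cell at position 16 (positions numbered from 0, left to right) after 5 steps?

00000010010000100
00000100100001001
00001001000010010
00010010000100100
00100100001001001
position 16 holds 1

1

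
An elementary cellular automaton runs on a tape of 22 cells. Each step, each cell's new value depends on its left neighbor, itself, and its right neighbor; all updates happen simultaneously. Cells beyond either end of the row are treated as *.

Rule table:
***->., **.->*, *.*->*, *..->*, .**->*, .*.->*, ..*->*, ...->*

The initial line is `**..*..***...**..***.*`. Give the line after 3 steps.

.*******.*********.***
**.....***.......***..
.*******.*********.***

.*******.*********.***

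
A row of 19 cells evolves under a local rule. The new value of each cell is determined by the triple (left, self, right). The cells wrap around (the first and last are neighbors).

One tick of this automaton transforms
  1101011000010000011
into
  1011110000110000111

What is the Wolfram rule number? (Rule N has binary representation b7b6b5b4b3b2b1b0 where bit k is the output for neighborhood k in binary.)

position 0: 111 → 1  (bit 7 = 1)
position 1: 110 → 0  (bit 6 = 0)
position 2: 101 → 1  (bit 5 = 1)
position 7: 100 → 0  (bit 4 = 0)
position 5: 011 → 1  (bit 3 = 1)
position 3: 010 → 1  (bit 2 = 1)
position 10: 001 → 1  (bit 1 = 1)
position 8: 000 → 0  (bit 0 = 0)
bits b7..b0 = 10101110 = 174

174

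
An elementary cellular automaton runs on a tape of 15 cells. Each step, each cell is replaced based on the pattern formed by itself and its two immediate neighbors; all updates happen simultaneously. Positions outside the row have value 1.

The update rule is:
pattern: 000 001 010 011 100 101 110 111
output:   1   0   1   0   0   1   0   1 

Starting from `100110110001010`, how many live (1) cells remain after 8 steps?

000001000101111
011101010110111
101011111001011
011101110001101
101010100100010
011111100101011
101111000111101
010110010011010
count of 1: 7

7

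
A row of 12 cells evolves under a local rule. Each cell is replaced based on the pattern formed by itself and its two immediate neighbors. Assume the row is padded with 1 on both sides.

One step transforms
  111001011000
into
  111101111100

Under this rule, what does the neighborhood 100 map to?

1

At position 3 the neighborhood is 100; the next row has 1 there.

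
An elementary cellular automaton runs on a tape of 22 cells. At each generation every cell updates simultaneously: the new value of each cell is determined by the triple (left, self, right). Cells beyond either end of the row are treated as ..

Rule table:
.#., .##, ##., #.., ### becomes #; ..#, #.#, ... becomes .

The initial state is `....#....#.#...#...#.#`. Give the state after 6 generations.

....##...#.##..##..#.#
....###..#.###.###.#.#
....####.#.###.###.#.#
....####.#.###.###.#.#  (fixed point — unchanged through generation 6)

....####.#.###.###.#.#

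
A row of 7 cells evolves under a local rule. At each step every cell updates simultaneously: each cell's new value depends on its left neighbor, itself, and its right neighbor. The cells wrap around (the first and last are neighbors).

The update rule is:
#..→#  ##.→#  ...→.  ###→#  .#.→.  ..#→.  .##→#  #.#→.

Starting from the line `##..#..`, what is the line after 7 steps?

######.

###..#.
####...
#####..
######.
######.  (fixed point — unchanged through step 7)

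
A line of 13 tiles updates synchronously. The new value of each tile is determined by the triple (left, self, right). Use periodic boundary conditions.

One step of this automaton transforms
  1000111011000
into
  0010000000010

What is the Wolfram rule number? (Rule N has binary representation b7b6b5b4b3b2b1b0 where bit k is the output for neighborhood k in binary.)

1

position 5: 111 → 0  (bit 7 = 0)
position 6: 110 → 0  (bit 6 = 0)
position 7: 101 → 0  (bit 5 = 0)
position 1: 100 → 0  (bit 4 = 0)
position 4: 011 → 0  (bit 3 = 0)
position 0: 010 → 0  (bit 2 = 0)
position 3: 001 → 0  (bit 1 = 0)
position 2: 000 → 1  (bit 0 = 1)
bits b7..b0 = 00000001 = 1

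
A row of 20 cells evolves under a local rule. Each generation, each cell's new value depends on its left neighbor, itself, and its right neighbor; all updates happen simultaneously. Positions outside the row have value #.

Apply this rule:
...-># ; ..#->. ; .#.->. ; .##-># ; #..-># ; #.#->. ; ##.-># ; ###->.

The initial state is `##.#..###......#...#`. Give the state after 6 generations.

..#...######.##.##.#

.#..#.#.######..##.#
..#.....#....##.##.#
#..####..###.##.##.#
##.#..##.#.#.##.##.#
.#..#.##.....##.##.#
..#...######.##.##.#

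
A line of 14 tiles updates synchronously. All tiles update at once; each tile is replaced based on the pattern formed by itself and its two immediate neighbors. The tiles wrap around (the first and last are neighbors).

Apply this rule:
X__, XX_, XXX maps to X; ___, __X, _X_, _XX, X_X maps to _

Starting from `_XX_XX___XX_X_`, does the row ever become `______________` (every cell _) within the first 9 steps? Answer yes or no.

no

__X__XX___X__X
X__X__XX___X__
_X__X__XX___X_
__X__X__XX___X
X__X__X__XX___
_X__X__X__XX__
__X__X__X__XX_
___X__X__X__XX
X___X__X__X__X
step 9 is X___X__X__X__X, still not uniform _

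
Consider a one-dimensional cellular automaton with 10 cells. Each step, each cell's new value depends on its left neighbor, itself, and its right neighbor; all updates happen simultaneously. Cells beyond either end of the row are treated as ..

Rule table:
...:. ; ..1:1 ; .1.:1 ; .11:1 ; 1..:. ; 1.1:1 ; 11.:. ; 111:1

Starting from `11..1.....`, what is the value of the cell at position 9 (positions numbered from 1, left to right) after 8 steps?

1..11.....
1.11......
111.......
11........
1.........
1.........  (fixed point — unchanged through step 8)
position 9 holds .

.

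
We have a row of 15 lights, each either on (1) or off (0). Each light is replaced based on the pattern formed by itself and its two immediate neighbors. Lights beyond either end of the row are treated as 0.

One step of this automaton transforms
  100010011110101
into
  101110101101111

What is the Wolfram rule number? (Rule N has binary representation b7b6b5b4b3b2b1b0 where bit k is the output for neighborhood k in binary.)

167

position 8: 111 → 1  (bit 7 = 1)
position 10: 110 → 0  (bit 6 = 0)
position 11: 101 → 1  (bit 5 = 1)
position 1: 100 → 0  (bit 4 = 0)
position 7: 011 → 0  (bit 3 = 0)
position 0: 010 → 1  (bit 2 = 1)
position 3: 001 → 1  (bit 1 = 1)
position 2: 000 → 1  (bit 0 = 1)
bits b7..b0 = 10100111 = 167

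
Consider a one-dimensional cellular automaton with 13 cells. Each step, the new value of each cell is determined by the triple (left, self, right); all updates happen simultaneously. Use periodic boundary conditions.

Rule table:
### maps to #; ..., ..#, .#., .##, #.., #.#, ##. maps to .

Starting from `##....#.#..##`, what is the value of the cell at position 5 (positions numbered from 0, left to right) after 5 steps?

step 1: #...........#
step 2: .............
step 3: .............  (fixed point — unchanged through step 5)
position 5 holds .

.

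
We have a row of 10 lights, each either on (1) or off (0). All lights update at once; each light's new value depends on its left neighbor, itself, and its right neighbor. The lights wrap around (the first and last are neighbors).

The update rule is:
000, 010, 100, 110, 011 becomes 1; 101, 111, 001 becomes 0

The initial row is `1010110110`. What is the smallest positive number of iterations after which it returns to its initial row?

1

1010110110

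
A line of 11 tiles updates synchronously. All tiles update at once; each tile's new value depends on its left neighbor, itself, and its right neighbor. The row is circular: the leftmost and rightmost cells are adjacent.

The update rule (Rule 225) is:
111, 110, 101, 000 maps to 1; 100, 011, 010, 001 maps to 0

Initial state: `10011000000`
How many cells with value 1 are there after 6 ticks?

tick 1: 00001011110
tick 2: 11100101110
tick 3: 01100010111
tick 4: 10101001011
tick 5: 11010000101
tick 6: 11100110010
count of 1: 6

6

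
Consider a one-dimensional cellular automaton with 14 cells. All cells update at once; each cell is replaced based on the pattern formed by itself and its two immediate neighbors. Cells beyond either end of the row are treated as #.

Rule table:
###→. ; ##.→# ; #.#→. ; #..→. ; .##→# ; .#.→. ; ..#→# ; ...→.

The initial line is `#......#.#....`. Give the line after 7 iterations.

#......##.#..#

iteration 1: #.....#......#
iteration 2: #....#......##
iteration 3: #...#......##.
iteration 4: #..#......###.
iteration 5: #.#......##.#.
iteration 6: #.......###...
iteration 7: #......##.#..#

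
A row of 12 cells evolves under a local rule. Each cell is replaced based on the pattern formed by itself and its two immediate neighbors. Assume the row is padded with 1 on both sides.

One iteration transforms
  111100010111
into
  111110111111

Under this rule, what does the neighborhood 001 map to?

1

At position 6 the neighborhood is 001; the next row has 1 there.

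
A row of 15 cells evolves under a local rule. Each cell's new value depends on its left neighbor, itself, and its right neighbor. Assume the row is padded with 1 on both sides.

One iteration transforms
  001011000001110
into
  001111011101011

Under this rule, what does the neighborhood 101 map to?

At position 3 the neighborhood is 101; the next row has 1 there.

1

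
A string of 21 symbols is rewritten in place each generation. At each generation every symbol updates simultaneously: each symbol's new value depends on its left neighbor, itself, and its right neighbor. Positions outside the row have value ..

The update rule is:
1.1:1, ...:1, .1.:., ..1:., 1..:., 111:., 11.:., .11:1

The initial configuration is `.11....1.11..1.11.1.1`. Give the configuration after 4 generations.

.1..11..11....11.1.1.
....1...1..11.1.1.1..
111...1....1.1.1.1..1
1...1...11..1.1.1....

1...1...11..1.1.1....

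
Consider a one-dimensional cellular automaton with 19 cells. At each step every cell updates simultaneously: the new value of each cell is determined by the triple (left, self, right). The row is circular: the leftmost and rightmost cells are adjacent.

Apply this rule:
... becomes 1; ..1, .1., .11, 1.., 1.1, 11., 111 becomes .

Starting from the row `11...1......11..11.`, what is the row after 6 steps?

...1...1111........
11...1......1111111
...1...1111........  (repeats step 1; period 2)
step 6: 11...1......1111111

11...1......1111111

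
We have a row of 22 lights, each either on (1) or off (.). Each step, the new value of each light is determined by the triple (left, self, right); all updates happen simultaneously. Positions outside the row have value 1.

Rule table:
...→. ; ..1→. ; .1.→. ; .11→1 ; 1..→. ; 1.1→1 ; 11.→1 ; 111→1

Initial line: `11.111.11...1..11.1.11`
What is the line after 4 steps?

111111111......1111111

111111111......111.111
111111111......1111111
111111111......1111111  (fixed point — unchanged through step 4)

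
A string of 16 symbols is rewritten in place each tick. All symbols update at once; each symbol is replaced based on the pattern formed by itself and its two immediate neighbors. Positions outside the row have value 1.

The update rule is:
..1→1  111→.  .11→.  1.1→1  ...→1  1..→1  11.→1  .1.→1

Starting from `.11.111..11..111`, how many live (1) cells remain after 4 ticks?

11

1.11..111.111...
11.111..11..1111
.11..111.111....
1.111..11..11111
count of 1: 11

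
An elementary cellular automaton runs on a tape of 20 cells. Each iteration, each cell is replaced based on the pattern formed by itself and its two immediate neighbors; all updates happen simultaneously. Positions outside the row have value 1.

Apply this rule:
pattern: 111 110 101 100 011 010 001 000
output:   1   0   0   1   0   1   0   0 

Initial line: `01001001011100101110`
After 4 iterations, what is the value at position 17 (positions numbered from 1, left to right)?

01101101001010100100
00000001101010110110
10000000001010000000
01000000001011000000
position 17 holds 0

0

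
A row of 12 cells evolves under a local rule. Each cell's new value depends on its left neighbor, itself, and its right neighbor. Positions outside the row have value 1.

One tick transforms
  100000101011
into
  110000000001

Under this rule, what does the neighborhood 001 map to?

At position 5 the neighborhood is 001; the next row has 0 there.

0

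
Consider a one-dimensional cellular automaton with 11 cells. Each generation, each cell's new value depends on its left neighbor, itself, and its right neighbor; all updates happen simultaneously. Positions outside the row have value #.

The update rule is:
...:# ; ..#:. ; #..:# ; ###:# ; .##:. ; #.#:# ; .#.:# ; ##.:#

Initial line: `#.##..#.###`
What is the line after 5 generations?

##.##.##.##
###.##.##.#
####.##.##.
#####.##.##
######.##.#

######.##.#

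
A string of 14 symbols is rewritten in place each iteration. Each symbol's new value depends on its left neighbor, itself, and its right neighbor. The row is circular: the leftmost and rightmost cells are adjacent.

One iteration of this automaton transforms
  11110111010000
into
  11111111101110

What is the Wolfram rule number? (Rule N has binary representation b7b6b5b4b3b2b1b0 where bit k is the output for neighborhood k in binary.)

249

position 1: 111 → 1  (bit 7 = 1)
position 3: 110 → 1  (bit 6 = 1)
position 4: 101 → 1  (bit 5 = 1)
position 10: 100 → 1  (bit 4 = 1)
position 0: 011 → 1  (bit 3 = 1)
position 9: 010 → 0  (bit 2 = 0)
position 13: 001 → 0  (bit 1 = 0)
position 11: 000 → 1  (bit 0 = 1)
bits b7..b0 = 11111001 = 249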